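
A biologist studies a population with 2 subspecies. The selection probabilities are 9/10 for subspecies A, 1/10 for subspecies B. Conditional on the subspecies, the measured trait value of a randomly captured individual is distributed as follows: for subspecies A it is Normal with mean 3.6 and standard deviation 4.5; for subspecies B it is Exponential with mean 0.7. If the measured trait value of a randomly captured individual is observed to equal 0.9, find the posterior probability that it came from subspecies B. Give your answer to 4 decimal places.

0.3721

Likelihoods f(0.9 | ·): A: 0.0740499; B: 0.394933.
Posterior ∝ prior × likelihood. Numerator for B: 0.1·0.394933 = 0.0394933.
Normalizing constant: 0.9·0.0740499 + 0.1·0.394933 = 0.106138.
P(B | observation) = 0.0394933 / 0.106138 = 0.372093.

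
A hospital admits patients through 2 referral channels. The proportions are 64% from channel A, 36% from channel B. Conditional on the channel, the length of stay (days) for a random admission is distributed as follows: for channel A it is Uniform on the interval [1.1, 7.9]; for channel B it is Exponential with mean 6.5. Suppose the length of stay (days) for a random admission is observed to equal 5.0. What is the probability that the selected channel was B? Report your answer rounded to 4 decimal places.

Likelihoods f(5.0 | ·): A: 0.147059; B: 0.0712876.
Posterior ∝ prior × likelihood. Numerator for B: 0.36·0.0712876 = 0.0256635.
Normalizing constant: 0.64·0.147059 + 0.36·0.0712876 = 0.119781.
P(B | observation) = 0.0256635 / 0.119781 = 0.214253.

0.2143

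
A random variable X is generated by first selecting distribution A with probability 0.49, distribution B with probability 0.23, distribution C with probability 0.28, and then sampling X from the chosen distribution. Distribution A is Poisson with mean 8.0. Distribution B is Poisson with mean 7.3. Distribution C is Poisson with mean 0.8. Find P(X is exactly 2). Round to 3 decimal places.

0.050

Conditional on each component, P(X = 2): A: 0.0107348; B: 0.0179997; C: 0.143785.
By total probability, P(X = 2) = 0.49·0.0107348 + 0.23·0.0179997 + 0.28·0.143785 = 0.0496599.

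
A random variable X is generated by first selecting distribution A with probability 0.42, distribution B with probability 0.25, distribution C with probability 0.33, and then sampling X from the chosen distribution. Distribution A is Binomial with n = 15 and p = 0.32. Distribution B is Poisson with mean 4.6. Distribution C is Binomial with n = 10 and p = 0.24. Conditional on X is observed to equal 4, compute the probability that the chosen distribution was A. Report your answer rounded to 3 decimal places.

Likelihoods P(X=4 | ·): A: 0.205746; B: 0.187528; C: 0.13426.
Posterior ∝ prior × likelihood. Numerator for A: 0.42·0.205746 = 0.0864132.
Normalizing constant: 0.42·0.205746 + 0.25·0.187528 + 0.33·0.13426 = 0.177601.
P(A | observation) = 0.0864132 / 0.177601 = 0.486558.

0.487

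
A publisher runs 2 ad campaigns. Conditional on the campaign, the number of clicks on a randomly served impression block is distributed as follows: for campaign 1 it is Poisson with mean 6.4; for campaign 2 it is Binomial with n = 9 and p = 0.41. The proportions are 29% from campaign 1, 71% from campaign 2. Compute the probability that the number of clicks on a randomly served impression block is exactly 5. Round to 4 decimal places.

Conditional on each campaign, P(X = 5): 1: 0.148674; 2: 0.176888.
By total probability, P(X = 5) = 0.29·0.148674 + 0.71·0.176888 = 0.168706.

0.1687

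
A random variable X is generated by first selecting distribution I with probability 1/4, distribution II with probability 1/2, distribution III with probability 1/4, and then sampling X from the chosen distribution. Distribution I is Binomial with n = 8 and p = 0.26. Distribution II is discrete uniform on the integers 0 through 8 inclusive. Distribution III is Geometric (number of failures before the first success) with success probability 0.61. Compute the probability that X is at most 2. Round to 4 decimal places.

0.5652

Conditional on each component, P(X ≤ 2): I: 0.653476; II: 0.333333; III: 0.940681.
By total probability, P(X ≤ 2) = 0.25·0.653476 + 0.5·0.333333 + 0.25·0.940681 = 0.565206.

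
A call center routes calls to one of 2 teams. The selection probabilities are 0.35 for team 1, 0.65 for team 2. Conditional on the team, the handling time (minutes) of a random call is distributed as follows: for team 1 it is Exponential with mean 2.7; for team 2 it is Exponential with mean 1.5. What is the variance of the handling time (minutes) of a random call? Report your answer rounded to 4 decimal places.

Per component, 1: μ=2.7, E[X²]=14.58; 2: μ=1.5, E[X²]=4.5.
E[X] = 0.35·2.7 + 0.65·1.5 = 1.92.
E[X²] = 0.35·14.58 + 0.65·4.5 = 8.028.
Var(X) = E[X²] − (E[X])² = 8.028 − 3.6864 = 4.3416.

4.3416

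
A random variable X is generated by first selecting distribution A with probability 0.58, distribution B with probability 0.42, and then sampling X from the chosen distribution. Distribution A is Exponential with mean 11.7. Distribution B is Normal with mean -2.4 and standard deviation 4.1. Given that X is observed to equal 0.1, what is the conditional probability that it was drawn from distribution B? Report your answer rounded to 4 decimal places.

Likelihoods f(0.1 | ·): A: 0.0847427; B: 0.0807961.
Posterior ∝ prior × likelihood. Numerator for B: 0.42·0.0807961 = 0.0339344.
Normalizing constant: 0.58·0.0847427 + 0.42·0.0807961 = 0.0830851.
P(B | observation) = 0.0339344 / 0.0830851 = 0.408429.

0.4084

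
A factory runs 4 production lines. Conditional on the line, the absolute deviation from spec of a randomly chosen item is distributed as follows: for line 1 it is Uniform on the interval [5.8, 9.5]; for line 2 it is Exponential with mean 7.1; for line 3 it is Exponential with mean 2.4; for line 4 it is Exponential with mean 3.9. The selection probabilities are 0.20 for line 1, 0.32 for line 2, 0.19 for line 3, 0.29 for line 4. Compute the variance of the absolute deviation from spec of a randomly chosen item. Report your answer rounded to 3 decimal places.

Per component, 1: μ=7.65, E[X²]=59.6633; 2: μ=7.1, E[X²]=100.82; 3: μ=2.4, E[X²]=11.52; 4: μ=3.9, E[X²]=30.42.
E[X] = 0.2·7.65 + 0.32·7.1 + 0.19·2.4 + 0.29·3.9 = 5.389.
E[X²] = 0.2·59.6633 + 0.32·100.82 + 0.19·11.52 + 0.29·30.42 = 55.2057.
Var(X) = E[X²] − (E[X])² = 55.2057 − 29.0413 = 26.1643.

26.164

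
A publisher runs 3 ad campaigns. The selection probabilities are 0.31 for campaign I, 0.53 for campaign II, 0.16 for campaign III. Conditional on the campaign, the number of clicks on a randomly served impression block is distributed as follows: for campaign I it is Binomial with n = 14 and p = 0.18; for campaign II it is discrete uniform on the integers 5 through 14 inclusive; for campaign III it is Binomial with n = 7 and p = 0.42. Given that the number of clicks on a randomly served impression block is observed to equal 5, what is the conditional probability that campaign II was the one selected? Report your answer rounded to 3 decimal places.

Likelihoods P(X=5 | ·): I: 0.0634091; II: 0.1; III: 0.0923255.
Posterior ∝ prior × likelihood. Numerator for II: 0.53·0.1 = 0.053.
Normalizing constant: 0.31·0.0634091 + 0.53·0.1 + 0.16·0.0923255 = 0.0874289.
P(II | observation) = 0.053 / 0.0874289 = 0.606207.

0.606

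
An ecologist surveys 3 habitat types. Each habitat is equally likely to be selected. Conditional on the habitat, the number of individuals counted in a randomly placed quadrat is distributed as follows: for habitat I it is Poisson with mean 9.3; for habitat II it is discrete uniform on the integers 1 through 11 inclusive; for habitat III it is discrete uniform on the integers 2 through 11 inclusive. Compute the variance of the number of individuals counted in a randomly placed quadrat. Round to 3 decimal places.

11.292

Per component, I: μ=9.3, E[X²]=95.79; II: μ=6, E[X²]=46; III: μ=6.5, E[X²]=50.5.
E[X] = 0.333333·9.3 + 0.333333·6 + 0.333333·6.5 = 7.26667.
E[X²] = 0.333333·95.79 + 0.333333·46 + 0.333333·50.5 = 64.0967.
Var(X) = E[X²] − (E[X])² = 64.0967 − 52.8044 = 11.2922.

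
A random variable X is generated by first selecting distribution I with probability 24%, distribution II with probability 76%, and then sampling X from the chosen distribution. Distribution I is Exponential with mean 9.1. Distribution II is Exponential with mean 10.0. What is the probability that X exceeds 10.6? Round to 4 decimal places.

0.3382

Conditional on each component, P(X > 10.6): I: 0.311974; II: 0.346456.
By total probability, P(X > 10.6) = 0.24·0.311974 + 0.76·0.346456 = 0.33818.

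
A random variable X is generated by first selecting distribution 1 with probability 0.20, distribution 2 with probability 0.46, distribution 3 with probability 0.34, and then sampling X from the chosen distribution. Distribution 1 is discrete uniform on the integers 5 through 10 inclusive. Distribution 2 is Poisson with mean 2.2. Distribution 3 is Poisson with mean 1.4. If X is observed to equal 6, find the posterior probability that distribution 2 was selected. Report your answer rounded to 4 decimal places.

0.1900

Likelihoods P(X=6 | ·): 1: 0.166667; 2: 0.0174484; 3: 0.00257883.
Posterior ∝ prior × likelihood. Numerator for 2: 0.46·0.0174484 = 0.00802627.
Normalizing constant: 0.2·0.166667 + 0.46·0.0174484 + 0.34·0.00257883 = 0.0422364.
P(2 | observation) = 0.00802627 / 0.0422364 = 0.190032.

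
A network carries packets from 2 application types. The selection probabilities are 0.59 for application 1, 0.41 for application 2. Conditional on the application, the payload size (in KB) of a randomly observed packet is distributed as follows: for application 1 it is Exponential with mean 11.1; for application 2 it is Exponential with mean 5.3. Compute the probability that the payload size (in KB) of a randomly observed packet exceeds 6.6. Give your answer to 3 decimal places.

0.444

Conditional on each application, P(X > 6.6): 1: 0.551786; 2: 0.287859.
By total probability, P(X > 6.6) = 0.59·0.551786 + 0.41·0.287859 = 0.443576.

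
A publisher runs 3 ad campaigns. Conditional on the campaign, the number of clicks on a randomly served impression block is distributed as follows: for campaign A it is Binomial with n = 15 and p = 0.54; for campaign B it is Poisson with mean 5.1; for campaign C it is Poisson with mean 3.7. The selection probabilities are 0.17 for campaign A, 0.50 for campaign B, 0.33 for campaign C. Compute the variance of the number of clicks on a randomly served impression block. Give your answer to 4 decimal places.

6.5789

Per component, A: μ=8.1, E[X²]=69.336; B: μ=5.1, E[X²]=31.11; C: μ=3.7, E[X²]=17.39.
E[X] = 0.17·8.1 + 0.5·5.1 + 0.33·3.7 = 5.148.
E[X²] = 0.17·69.336 + 0.5·31.11 + 0.33·17.39 = 33.0808.
Var(X) = E[X²] − (E[X])² = 33.0808 − 26.5019 = 6.57892.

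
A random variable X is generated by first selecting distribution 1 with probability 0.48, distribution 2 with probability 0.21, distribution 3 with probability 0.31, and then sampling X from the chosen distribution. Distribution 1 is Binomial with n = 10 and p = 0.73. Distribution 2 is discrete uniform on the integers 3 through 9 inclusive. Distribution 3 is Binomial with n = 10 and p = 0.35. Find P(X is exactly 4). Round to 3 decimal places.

Conditional on each component, P(X = 4): 1: 0.0231043; 2: 0.142857; 3: 0.237668.
By total probability, P(X = 4) = 0.48·0.0231043 + 0.21·0.142857 + 0.31·0.237668 = 0.114767.

0.115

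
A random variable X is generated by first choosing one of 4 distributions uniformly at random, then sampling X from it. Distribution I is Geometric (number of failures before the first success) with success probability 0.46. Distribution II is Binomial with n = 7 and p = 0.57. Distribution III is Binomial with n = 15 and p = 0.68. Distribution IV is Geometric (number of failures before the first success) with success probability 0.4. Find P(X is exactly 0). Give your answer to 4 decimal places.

0.2157

Conditional on each component, P(X = 0): I: 0.46; II: 0.00271819; III: 3.77789e-08; IV: 0.4.
By total probability, P(X = 0) = 0.25·0.46 + 0.25·0.00271819 + 0.25·3.77789e-08 + 0.25·0.4 = 0.21568.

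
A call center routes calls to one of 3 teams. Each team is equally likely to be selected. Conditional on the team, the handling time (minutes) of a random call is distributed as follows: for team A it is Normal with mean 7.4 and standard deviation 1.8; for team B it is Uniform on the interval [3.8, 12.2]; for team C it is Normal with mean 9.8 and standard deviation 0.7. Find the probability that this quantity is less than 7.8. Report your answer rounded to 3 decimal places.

Conditional on each team, P(X < 7.8): A: 0.58793; B: 0.47619; C: 0.00213737.
By total probability, P(X < 7.8) = 0.333333·0.58793 + 0.333333·0.47619 + 0.333333·0.00213737 = 0.355419.

0.355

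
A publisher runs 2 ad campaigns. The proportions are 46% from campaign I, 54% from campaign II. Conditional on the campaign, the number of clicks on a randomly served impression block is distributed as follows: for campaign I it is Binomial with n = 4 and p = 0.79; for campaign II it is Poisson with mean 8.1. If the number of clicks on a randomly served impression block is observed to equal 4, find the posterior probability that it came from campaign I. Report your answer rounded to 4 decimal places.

Likelihoods P(X=4 | ·): I: 0.389501; II: 0.0544432.
Posterior ∝ prior × likelihood. Numerator for I: 0.46·0.389501 = 0.17917.
Normalizing constant: 0.46·0.389501 + 0.54·0.0544432 = 0.20857.
P(I | observation) = 0.17917 / 0.20857 = 0.859043.

0.8590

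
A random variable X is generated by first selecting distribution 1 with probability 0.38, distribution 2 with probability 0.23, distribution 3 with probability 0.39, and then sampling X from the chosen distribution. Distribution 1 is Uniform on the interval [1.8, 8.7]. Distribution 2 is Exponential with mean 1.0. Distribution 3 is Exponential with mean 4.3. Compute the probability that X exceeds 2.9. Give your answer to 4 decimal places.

Conditional on each component, P(X > 2.9): 1: 0.84058; 2: 0.0550232; 3: 0.509453.
By total probability, P(X > 2.9) = 0.38·0.84058 + 0.23·0.0550232 + 0.39·0.509453 = 0.530762.

0.5308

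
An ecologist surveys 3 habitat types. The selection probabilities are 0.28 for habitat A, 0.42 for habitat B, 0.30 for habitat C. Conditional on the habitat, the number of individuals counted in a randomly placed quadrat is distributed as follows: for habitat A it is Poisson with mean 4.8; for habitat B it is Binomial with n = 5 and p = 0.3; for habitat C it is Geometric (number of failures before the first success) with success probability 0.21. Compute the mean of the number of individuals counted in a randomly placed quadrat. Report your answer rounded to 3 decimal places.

3.103

Component means — A: 4.8; B: 1.5; C: 3.7619.
E[X] = 0.28·4.8 + 0.42·1.5 + 0.3·3.7619 = 3.10257.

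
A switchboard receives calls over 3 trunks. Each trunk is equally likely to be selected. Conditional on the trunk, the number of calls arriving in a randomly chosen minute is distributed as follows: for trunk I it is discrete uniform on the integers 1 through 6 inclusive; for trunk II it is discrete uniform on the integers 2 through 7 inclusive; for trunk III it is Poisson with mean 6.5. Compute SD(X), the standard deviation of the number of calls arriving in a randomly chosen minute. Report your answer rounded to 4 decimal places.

2.3805

Per component, I: μ=3.5, E[X²]=15.1667; II: μ=4.5, E[X²]=23.1667; III: μ=6.5, E[X²]=48.75.
E[X] = 0.333333·3.5 + 0.333333·4.5 + 0.333333·6.5 = 4.83333.
E[X²] = 0.333333·15.1667 + 0.333333·23.1667 + 0.333333·48.75 = 29.0278.
Var(X) = E[X²] − (E[X])² = 29.0278 − 23.3611 = 5.66667.
SD(X) = √5.66667 = 2.38048.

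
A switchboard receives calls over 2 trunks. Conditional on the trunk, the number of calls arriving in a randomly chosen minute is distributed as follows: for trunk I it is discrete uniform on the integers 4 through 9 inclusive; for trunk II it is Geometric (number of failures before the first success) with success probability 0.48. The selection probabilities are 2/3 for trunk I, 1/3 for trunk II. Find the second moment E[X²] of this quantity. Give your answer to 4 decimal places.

For each component E[X²] = Var + (mean)², giving I: 45.1667; II: 3.43056.
Overall E[X²] = 0.666667·45.1667 + 0.333333·3.43056 = 31.2546.

31.2546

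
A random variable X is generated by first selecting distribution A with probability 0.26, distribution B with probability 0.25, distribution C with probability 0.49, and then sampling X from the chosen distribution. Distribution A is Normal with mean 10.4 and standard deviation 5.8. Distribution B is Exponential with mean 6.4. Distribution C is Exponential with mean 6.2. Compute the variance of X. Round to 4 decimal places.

Per component, A: μ=10.4, E[X²]=141.8; B: μ=6.4, E[X²]=81.92; C: μ=6.2, E[X²]=76.88.
E[X] = 0.26·10.4 + 0.25·6.4 + 0.49·6.2 = 7.342.
E[X²] = 0.26·141.8 + 0.25·81.92 + 0.49·76.88 = 95.0192.
Var(X) = E[X²] − (E[X])² = 95.0192 − 53.905 = 41.1142.

41.1142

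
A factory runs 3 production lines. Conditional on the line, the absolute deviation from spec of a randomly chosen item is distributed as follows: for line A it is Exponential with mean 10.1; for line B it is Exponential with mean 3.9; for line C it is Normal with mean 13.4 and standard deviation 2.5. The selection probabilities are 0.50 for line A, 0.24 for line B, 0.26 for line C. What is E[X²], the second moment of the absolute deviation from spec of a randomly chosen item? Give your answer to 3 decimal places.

157.621

For each component E[X²] = Var + (mean)², giving A: 204.02; B: 30.42; C: 185.81.
Overall E[X²] = 0.5·204.02 + 0.24·30.42 + 0.26·185.81 = 157.621.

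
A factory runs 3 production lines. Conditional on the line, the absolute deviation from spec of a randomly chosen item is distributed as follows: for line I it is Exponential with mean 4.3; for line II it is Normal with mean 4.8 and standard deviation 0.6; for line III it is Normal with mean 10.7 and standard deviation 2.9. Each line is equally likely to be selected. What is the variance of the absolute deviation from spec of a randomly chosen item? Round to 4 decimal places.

Per component, I: μ=4.3, E[X²]=36.98; II: μ=4.8, E[X²]=23.4; III: μ=10.7, E[X²]=122.9.
E[X] = 0.333333·4.3 + 0.333333·4.8 + 0.333333·10.7 = 6.6.
E[X²] = 0.333333·36.98 + 0.333333·23.4 + 0.333333·122.9 = 61.0933.
Var(X) = E[X²] − (E[X])² = 61.0933 − 43.56 = 17.5333.

17.5333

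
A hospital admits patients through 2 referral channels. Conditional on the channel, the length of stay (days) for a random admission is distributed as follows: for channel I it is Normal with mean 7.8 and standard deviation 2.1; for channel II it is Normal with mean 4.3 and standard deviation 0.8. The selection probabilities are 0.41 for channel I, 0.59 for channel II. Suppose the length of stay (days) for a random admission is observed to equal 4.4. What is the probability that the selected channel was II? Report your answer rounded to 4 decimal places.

0.9329

Likelihoods f(4.4 | ·): I: 0.0512247; II: 0.494797.
Posterior ∝ prior × likelihood. Numerator for II: 0.59·0.494797 = 0.29193.
Normalizing constant: 0.41·0.0512247 + 0.59·0.494797 = 0.312932.
P(II | observation) = 0.29193 / 0.312932 = 0.932886.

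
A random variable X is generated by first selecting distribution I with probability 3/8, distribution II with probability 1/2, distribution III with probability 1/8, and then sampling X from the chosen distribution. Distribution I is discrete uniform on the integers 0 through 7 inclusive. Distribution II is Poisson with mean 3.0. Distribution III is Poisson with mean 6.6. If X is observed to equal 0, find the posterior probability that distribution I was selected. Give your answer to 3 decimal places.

Likelihoods P(X=0 | ·): I: 0.125; II: 0.0497871; III: 0.00136037.
Posterior ∝ prior × likelihood. Numerator for I: 0.375·0.125 = 0.046875.
Normalizing constant: 0.375·0.125 + 0.5·0.0497871 + 0.125·0.00136037 = 0.0719386.
P(I | observation) = 0.046875 / 0.0719386 = 0.651598.

0.652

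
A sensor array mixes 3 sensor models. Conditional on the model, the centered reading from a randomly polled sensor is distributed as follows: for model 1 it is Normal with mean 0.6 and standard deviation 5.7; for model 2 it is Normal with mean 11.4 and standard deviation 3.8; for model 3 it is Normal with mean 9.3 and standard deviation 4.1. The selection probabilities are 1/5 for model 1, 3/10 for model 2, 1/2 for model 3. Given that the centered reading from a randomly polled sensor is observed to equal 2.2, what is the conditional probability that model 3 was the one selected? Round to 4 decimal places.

0.4178

Likelihoods f(2.2 | ·): 1: 0.0672861; 2: 0.00560169; 3: 0.0217242.
Posterior ∝ prior × likelihood. Numerator for 3: 0.5·0.0217242 = 0.0108621.
Normalizing constant: 0.2·0.0672861 + 0.3·0.00560169 + 0.5·0.0217242 = 0.0259998.
P(3 | observation) = 0.0108621 / 0.0259998 = 0.417775.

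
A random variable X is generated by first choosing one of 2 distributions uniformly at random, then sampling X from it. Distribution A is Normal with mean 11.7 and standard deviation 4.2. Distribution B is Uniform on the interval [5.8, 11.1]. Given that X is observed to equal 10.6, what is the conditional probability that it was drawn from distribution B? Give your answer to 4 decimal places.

Likelihoods f(10.6 | ·): A: 0.0917837; B: 0.188679.
Posterior ∝ prior × likelihood. Numerator for B: 0.5·0.188679 = 0.0943396.
Normalizing constant: 0.5·0.0917837 + 0.5·0.188679 = 0.140231.
P(B | observation) = 0.0943396 / 0.140231 = 0.672742.

0.6727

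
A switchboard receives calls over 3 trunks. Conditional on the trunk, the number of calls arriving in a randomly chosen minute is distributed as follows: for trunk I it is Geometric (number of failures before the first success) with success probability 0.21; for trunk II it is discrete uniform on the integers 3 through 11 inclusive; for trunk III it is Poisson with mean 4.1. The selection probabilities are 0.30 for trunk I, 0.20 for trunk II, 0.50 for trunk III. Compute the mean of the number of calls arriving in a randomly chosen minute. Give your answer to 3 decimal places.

Component means — I: 3.7619; II: 7; III: 4.1.
E[X] = 0.3·3.7619 + 0.2·7 + 0.5·4.1 = 4.57857.

4.579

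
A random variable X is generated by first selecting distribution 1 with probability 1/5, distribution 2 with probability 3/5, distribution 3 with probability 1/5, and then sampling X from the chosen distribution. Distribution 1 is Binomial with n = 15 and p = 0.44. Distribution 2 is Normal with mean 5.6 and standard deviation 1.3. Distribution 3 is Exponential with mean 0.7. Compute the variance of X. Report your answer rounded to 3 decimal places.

6.245

Per component, 1: μ=6.6, E[X²]=47.256; 2: μ=5.6, E[X²]=33.05; 3: μ=0.7, E[X²]=0.98.
E[X] = 0.2·6.6 + 0.6·5.6 + 0.2·0.7 = 4.82.
E[X²] = 0.2·47.256 + 0.6·33.05 + 0.2·0.98 = 29.4772.
Var(X) = E[X²] − (E[X])² = 29.4772 − 23.2324 = 6.2448.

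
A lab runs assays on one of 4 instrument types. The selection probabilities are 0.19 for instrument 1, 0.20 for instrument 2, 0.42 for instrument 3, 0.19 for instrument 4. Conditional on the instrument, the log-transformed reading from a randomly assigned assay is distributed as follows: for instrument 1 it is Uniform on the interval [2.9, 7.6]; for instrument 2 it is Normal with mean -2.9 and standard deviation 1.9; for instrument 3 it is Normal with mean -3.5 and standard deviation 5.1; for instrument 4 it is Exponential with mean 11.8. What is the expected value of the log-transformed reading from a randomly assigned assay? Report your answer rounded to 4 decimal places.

Component means — 1: 5.25; 2: -2.9; 3: -3.5; 4: 11.8.
E[X] = 0.19·5.25 + 0.2·-2.9 + 0.42·-3.5 + 0.19·11.8 = 1.1895.

1.1895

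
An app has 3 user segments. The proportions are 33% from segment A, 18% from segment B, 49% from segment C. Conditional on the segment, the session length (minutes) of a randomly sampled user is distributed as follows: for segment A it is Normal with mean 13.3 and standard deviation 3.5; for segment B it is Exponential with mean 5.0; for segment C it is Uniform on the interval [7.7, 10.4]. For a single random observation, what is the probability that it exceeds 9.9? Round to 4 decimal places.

0.3909

Conditional on each segment, P(X > 9.9): A: 0.834333; B: 0.138069; C: 0.185185.
By total probability, P(X > 9.9) = 0.33·0.834333 + 0.18·0.138069 + 0.49·0.185185 = 0.390923.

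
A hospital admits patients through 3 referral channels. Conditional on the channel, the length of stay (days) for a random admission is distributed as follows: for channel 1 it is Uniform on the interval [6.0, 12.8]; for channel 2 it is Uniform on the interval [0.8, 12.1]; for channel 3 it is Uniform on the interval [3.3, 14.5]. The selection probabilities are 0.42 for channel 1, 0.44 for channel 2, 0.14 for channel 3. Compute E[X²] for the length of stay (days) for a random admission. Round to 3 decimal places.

74.270

For each component E[X²] = Var + (mean)², giving 1: 92.2133; 2: 52.2433; 3: 89.6633.
Overall E[X²] = 0.42·92.2133 + 0.44·52.2433 + 0.14·89.6633 = 74.2695.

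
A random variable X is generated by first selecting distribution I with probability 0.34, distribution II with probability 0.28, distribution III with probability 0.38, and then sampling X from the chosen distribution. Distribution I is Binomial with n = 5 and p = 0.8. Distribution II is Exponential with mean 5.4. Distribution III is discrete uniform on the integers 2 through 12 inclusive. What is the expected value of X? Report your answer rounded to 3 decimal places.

Component means — I: 4; II: 5.4; III: 7.
E[X] = 0.34·4 + 0.28·5.4 + 0.38·7 = 5.532.

5.532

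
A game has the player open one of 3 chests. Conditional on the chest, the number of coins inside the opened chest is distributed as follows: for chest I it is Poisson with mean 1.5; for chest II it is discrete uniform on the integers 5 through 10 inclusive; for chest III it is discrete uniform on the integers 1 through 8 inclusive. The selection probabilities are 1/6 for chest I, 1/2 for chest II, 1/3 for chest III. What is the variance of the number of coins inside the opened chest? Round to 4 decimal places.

8.4583

Per component, I: μ=1.5, E[X²]=3.75; II: μ=7.5, E[X²]=59.1667; III: μ=4.5, E[X²]=25.5.
E[X] = 0.166667·1.5 + 0.5·7.5 + 0.333333·4.5 = 5.5.
E[X²] = 0.166667·3.75 + 0.5·59.1667 + 0.333333·25.5 = 38.7083.
Var(X) = E[X²] − (E[X])² = 38.7083 − 30.25 = 8.45833.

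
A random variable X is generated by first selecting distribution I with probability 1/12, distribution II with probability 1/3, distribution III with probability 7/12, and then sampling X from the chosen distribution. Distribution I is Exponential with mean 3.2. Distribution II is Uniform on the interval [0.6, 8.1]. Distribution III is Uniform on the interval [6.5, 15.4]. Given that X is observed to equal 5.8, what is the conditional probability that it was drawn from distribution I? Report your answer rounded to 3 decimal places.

0.087

Likelihoods f(5.8 | ·): I: 0.0510142; II: 0.133333; III: 0.
Posterior ∝ prior × likelihood. Numerator for I: 0.0833333·0.0510142 = 0.00425119.
Normalizing constant: 0.0833333·0.0510142 + 0.333333·0.133333 + 0.583333·0 = 0.0486956.
P(I | observation) = 0.00425119 / 0.0486956 = 0.0873012.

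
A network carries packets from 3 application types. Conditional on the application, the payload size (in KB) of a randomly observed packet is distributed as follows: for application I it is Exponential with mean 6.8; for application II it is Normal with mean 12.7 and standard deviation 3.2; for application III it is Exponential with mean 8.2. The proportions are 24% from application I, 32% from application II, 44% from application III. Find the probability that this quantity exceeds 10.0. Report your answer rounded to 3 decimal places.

Conditional on each application, P(X > 10.0): I: 0.22979; II: 0.800595; III: 0.295374.
By total probability, P(X > 10.0) = 0.24·0.22979 + 0.32·0.800595 + 0.44·0.295374 = 0.441305.

0.441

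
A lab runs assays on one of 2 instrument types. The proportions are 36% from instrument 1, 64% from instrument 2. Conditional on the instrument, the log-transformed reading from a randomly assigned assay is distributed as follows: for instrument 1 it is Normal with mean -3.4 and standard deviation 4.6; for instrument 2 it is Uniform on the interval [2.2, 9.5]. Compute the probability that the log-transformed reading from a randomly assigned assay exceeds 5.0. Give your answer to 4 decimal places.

Conditional on each instrument, P(X > 5.0): 1: 0.0339186; 2: 0.616438.
By total probability, P(X > 5.0) = 0.36·0.0339186 + 0.64·0.616438 = 0.406731.

0.4067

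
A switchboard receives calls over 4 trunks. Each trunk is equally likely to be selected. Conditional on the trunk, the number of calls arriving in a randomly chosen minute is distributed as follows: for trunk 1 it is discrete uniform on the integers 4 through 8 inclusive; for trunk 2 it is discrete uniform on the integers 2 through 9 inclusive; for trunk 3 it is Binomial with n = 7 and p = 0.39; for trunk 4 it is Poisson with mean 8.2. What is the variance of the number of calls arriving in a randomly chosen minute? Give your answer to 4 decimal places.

8.0705

Per component, 1: μ=6, E[X²]=38; 2: μ=5.5, E[X²]=35.5; 3: μ=2.73, E[X²]=9.1182; 4: μ=8.2, E[X²]=75.44.
E[X] = 0.25·6 + 0.25·5.5 + 0.25·2.73 + 0.25·8.2 = 5.6075.
E[X²] = 0.25·38 + 0.25·35.5 + 0.25·9.1182 + 0.25·75.44 = 39.5145.
Var(X) = E[X²] − (E[X])² = 39.5145 − 31.4441 = 8.07049.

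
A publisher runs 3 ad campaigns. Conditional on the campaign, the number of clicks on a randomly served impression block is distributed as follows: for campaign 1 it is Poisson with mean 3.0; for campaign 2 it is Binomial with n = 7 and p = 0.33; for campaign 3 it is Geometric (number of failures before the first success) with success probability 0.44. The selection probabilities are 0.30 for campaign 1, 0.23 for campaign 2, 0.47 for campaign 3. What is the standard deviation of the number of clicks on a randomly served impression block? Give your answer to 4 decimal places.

1.7847

Per component, 1: μ=3, E[X²]=12; 2: μ=2.31, E[X²]=6.8838; 3: μ=1.27273, E[X²]=4.5124.
E[X] = 0.3·3 + 0.23·2.31 + 0.47·1.27273 = 2.02948.
E[X²] = 0.3·12 + 0.23·6.8838 + 0.47·4.5124 = 7.3041.
Var(X) = E[X²] − (E[X])² = 7.3041 − 4.1188 = 3.1853.
SD(X) = √3.1853 = 1.78474.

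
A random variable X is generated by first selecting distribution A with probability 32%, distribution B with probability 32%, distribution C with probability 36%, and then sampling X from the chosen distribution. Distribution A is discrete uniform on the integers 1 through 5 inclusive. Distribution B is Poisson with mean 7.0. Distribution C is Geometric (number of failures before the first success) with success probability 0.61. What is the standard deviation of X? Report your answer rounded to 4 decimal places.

3.1935

Per component, A: μ=3, E[X²]=11; B: μ=7, E[X²]=56; C: μ=0.639344, E[X²]=1.45687.
E[X] = 0.32·3 + 0.32·7 + 0.36·0.639344 = 3.43016.
E[X²] = 0.32·11 + 0.32·56 + 0.36·1.45687 = 21.9645.
Var(X) = E[X²] − (E[X])² = 21.9645 − 11.766 = 10.1984.
SD(X) = √10.1984 = 3.1935.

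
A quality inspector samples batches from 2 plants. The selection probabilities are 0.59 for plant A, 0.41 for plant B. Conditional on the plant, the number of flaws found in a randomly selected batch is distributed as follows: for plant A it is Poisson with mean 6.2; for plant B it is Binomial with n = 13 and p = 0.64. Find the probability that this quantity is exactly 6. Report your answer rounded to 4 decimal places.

0.1323

Conditional on each plant, P(X = 6): A: 0.1601; B: 0.0924091.
By total probability, P(X = 6) = 0.59·0.1601 + 0.41·0.0924091 = 0.132347.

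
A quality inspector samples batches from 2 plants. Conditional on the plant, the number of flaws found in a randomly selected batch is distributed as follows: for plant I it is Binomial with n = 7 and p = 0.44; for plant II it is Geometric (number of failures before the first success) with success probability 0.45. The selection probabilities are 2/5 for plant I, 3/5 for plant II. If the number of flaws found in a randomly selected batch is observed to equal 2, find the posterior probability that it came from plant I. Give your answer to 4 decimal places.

Likelihoods P(X=2 | ·): I: 0.223906; II: 0.136125.
Posterior ∝ prior × likelihood. Numerator for I: 0.4·0.223906 = 0.0895622.
Normalizing constant: 0.4·0.223906 + 0.6·0.136125 = 0.171237.
P(I | observation) = 0.0895622 / 0.171237 = 0.52303.

0.5230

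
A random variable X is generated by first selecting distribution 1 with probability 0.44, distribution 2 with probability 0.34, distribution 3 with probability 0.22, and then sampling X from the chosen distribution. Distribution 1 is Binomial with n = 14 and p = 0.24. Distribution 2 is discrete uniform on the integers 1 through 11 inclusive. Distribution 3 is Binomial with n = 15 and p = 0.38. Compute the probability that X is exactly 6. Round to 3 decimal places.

0.104

Conditional on each component, P(X = 6): 1: 0.0638751; 2: 0.0909091; 3: 0.204.
By total probability, P(X = 6) = 0.44·0.0638751 + 0.34·0.0909091 + 0.22·0.204 = 0.103894.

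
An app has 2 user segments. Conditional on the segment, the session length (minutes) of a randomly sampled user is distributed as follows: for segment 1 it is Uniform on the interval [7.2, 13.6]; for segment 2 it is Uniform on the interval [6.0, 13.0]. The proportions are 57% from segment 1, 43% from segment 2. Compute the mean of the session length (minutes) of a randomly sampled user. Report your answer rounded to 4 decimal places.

Component means — 1: 10.4; 2: 9.5.
E[X] = 0.57·10.4 + 0.43·9.5 = 10.013.

10.0130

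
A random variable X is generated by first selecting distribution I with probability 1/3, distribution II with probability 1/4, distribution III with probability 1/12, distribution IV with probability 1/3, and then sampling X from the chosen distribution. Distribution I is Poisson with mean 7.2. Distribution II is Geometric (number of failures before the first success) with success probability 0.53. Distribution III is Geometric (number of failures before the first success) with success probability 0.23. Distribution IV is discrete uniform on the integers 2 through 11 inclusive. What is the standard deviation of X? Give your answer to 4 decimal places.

3.6874

Per component, I: μ=7.2, E[X²]=59.04; II: μ=0.886792, E[X²]=2.45959; III: μ=3.34783, E[X²]=25.7637; IV: μ=6.5, E[X²]=50.5.
E[X] = 0.333333·7.2 + 0.25·0.886792 + 0.0833333·3.34783 + 0.333333·6.5 = 5.06735.
E[X²] = 0.333333·59.04 + 0.25·2.45959 + 0.0833333·25.7637 + 0.333333·50.5 = 39.2752.
Var(X) = E[X²] − (E[X])² = 39.2752 − 25.678 = 13.5972.
SD(X) = √13.5972 = 3.68743.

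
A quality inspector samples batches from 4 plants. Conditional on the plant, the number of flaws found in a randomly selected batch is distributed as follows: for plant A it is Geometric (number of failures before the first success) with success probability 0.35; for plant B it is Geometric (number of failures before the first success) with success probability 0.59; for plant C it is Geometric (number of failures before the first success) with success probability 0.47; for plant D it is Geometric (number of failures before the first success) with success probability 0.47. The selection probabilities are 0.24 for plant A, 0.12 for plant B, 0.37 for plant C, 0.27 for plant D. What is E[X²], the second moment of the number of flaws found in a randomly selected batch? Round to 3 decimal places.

4.650

For each component E[X²] = Var + (mean)², giving A: 8.7551; B: 1.66073; C: 3.67089; D: 3.67089.
Overall E[X²] = 0.24·8.7551 + 0.12·1.66073 + 0.37·3.67089 + 0.27·3.67089 = 4.64988.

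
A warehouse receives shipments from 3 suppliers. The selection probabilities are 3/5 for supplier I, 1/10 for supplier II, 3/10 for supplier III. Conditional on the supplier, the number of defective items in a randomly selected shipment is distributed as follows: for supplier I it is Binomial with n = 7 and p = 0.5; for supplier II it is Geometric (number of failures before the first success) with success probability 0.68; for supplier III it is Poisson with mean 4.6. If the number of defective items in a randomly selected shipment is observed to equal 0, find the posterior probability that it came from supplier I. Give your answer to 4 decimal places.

Likelihoods P(X=0 | ·): I: 0.0078125; II: 0.68; III: 0.0100518.
Posterior ∝ prior × likelihood. Numerator for I: 0.6·0.0078125 = 0.0046875.
Normalizing constant: 0.6·0.0078125 + 0.1·0.68 + 0.3·0.0100518 = 0.0757031.
P(I | observation) = 0.0046875 / 0.0757031 = 0.0619196.

0.0619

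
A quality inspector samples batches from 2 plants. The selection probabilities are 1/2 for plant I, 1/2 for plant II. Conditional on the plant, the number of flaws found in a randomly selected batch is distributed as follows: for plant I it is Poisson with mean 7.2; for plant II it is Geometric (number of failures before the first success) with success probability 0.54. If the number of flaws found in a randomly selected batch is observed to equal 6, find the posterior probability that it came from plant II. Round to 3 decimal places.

0.034

Likelihoods P(X=6 | ·): I: 0.144458; II: 0.00511612.
Posterior ∝ prior × likelihood. Numerator for II: 0.5·0.00511612 = 0.00255806.
Normalizing constant: 0.5·0.144458 + 0.5·0.00511612 = 0.0747872.
P(II | observation) = 0.00255806 / 0.0747872 = 0.0342045.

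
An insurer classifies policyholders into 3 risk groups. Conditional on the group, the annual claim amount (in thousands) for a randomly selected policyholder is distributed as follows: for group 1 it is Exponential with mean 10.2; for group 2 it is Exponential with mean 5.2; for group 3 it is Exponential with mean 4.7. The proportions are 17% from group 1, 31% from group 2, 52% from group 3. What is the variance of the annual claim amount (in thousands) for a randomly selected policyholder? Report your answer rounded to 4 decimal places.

Per component, 1: μ=10.2, E[X²]=208.08; 2: μ=5.2, E[X²]=54.08; 3: μ=4.7, E[X²]=44.18.
E[X] = 0.17·10.2 + 0.31·5.2 + 0.52·4.7 = 5.79.
E[X²] = 0.17·208.08 + 0.31·54.08 + 0.52·44.18 = 75.112.
Var(X) = E[X²] − (E[X])² = 75.112 − 33.5241 = 41.5879.

41.5879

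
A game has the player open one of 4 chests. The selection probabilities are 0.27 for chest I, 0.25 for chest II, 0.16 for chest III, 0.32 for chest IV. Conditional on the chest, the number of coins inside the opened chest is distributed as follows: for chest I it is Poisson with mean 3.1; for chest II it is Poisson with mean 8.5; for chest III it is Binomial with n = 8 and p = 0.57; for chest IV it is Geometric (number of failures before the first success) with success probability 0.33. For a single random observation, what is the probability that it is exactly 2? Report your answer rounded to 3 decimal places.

0.117

Conditional on each chest, P(X = 2): I: 0.216461; II: 0.00735029; III: 0.0575067; IV: 0.148137.
By total probability, P(X = 2) = 0.27·0.216461 + 0.25·0.00735029 + 0.16·0.0575067 + 0.32·0.148137 = 0.116887.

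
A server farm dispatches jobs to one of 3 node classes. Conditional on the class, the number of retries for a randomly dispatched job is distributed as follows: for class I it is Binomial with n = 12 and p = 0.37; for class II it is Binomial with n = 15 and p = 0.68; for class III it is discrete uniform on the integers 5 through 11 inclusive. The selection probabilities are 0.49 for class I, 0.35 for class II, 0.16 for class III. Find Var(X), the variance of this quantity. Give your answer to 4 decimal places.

Per component, I: μ=4.44, E[X²]=22.5108; II: μ=10.2, E[X²]=107.304; III: μ=8, E[X²]=68.
E[X] = 0.49·4.44 + 0.35·10.2 + 0.16·8 = 7.0256.
E[X²] = 0.49·22.5108 + 0.35·107.304 + 0.16·68 = 59.4667.
Var(X) = E[X²] − (E[X])² = 59.4667 − 49.3591 = 10.1076.

10.1076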